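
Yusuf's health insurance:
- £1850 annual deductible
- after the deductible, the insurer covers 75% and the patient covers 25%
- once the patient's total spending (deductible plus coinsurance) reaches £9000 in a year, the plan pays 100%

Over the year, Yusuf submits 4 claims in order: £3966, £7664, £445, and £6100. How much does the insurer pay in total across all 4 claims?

£12243.75

Bill 1, £3966: £1850 finishes the deductible; £2116 goes to coinsurance; patient's 25% is £529. Patient owes £2379 (running OOP £2379). Insurer: £3966 − £2379 = £1587.
Bill 2, £7664: deductible met; 25% of £7664 = £1916. Cost to patient: £1916. OOP to date £4295. Insurer: £7664 − £1916 = £5748.
Bill 3, £445: 25% coinsurance on £445 = £111.25. Patient owes £111.25 (running OOP £4406.25). Insurer: £445 − £111.25 = £333.75.
Bill 4, £6100: deductible met; 25% of £6100 = £1525. Cost to patient: £1525. OOP to date £5931.25. Insurer: £6100 − £1525 = £4575.
Insurer total = bills − patient's total = £18175 − £5931.25 = £12243.75.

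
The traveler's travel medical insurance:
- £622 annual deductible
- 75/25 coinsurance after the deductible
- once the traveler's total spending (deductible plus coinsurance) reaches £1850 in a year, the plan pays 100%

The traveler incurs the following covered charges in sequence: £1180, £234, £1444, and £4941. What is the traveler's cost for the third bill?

£361

#1 (£1180): £622 to deductible, leaving £558; coinsurance £558 × 25% = £139.50. Traveler pays £761.50; OOP now £761.50.
#2 (£234): 25% coinsurance on £234 = £58.50. Cost to traveler: £58.50. OOP to date £820.
#3 (£1444): deductible met; 25% of £1444 = £361. Cost to traveler: £361. OOP to date £1181.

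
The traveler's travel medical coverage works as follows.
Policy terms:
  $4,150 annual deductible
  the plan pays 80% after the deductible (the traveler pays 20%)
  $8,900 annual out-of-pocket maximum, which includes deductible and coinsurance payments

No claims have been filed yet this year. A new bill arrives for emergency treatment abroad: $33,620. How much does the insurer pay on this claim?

Deductible not yet touched, so the first $4,150 of the bill goes to the deductible.
After the $4,150 deductible portion, $33,620 − $4,150 = $29,470 is subject to coinsurance.
Coinsurance: $29,470 × 20% = $5,894.
Traveler responsibility before any cap: $4,150 + $5,894 = $10,044.
That would bring total out-of-pocket to $10,044, past the $8,900 cap. The traveler is capped at $8,900 − $0 = $8,900 on this claim.
The insurer covers the remainder: $33,620 − $8,900 = $24,720.

$24,720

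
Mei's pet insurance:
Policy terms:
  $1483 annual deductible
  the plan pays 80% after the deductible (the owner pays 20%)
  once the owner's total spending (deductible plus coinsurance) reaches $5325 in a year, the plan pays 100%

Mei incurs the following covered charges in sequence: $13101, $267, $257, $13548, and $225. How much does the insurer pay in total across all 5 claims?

$22073

Claim 1 — $13101: deductible takes $1483, $11618 remains; coinsurance $11618 × 20% = $2323.60. Owner owes $3806.60 (running OOP $3806.60). Insurer: $13101 − $3806.60 = $9294.40.
Claim 2 — $267: 20% coinsurance on $267 = $53.40. Owner pays $53.40; OOP now $3860. Insurer: $267 − $53.40 = $213.60.
Claim 3 — $257: 20% coinsurance on $257 = $51.40. Owner owes $51.40 (running OOP $3911.40). Plan pays $257 − $51.40 = $205.60.
Claim 4 — $13548: deductible met; 20% of $13548 = $2709.60. That would push OOP to $6621, over the $5325 cap, so owner pays $5325 − $3911.40 = $1413.60. Insurer: $13548 − $1413.60 = $12134.40.
Claim 5 — $225: 20% coinsurance on $225 = $45. OOP would hit $5370 > $5325, so the cap limits the owner to $5325 − $5325 = $0. Insurer: $225 − $0 = $225.
Insurer total = bills − owner's total = $27398 − $5325 = $22073.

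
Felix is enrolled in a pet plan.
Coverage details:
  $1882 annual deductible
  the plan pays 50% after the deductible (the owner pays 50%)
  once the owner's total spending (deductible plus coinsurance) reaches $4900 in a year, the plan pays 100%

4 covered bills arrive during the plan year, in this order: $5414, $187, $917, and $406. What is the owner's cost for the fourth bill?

$203

Claim 1 ($5414): deductible takes $1882, $3532 remains; coinsurance $3532 × 50% = $1766. Owner owes $3648 (running OOP $3648).
Claim 2 ($187): deductible already satisfied, so owner's share is 50% × $187 = $93.50. Cost to owner: $93.50. OOP to date $3741.50.
Claim 3 ($917): deductible already satisfied, so owner's share is 50% × $917 = $458.50. Cost to owner: $458.50. OOP to date $4200.
Claim 4 ($406): deductible already satisfied, so owner's share is 50% × $406 = $203. Cost to owner: $203. OOP to date $4403.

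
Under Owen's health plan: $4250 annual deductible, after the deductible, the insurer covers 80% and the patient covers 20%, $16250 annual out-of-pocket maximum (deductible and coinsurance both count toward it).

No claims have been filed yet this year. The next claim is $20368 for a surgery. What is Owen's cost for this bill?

$7473.60

Deductible not yet touched, so the first $4250 of the bill goes to the deductible.
After the $4250 deductible portion, $20368 − $4250 = $16118 is subject to coinsurance.
20% of $16118 = $3223.60 falls to the patient.
Patient responsibility before any cap: $4250 + $3223.60 = $7473.60.
Cumulative spending $0 + $7473.60 = $7473.60 stays under the $16250 maximum.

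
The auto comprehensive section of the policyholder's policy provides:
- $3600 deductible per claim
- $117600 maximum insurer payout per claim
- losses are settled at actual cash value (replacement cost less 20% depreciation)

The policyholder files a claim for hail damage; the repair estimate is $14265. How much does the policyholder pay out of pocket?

At 20% depreciation, ACV = $14265 − $2853 = $11412.
After the deductible, $11412 − $3600 = $7812 remains.
$7812 is within the $117600 limit, so the insurer pays $7812.
Policyholder's share is the uncovered remainder: $14265 − $7812 = $6453.

$6453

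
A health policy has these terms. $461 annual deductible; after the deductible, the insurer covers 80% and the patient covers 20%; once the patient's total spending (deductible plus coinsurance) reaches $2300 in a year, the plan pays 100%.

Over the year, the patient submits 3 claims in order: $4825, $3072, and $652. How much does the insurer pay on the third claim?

#1 ($4825): $461 finishes the deductible; $4364 goes to coinsurance; patient's 20% is $872.80. Patient pays $1333.80; OOP now $1333.80. Insurer: $4825 − $1333.80 = $3491.20.
#2 ($3072): deductible already satisfied, so patient's share is 20% × $3072 = $614.40. Patient pays $614.40; OOP now $1948.20. Plan pays $3072 − $614.40 = $2457.60.
#3 ($652): deductible already satisfied, so patient's share is 20% × $652 = $130.40. Patient owes $130.40 (running OOP $2078.60). Insurer: $652 − $130.40 = $521.60.

$521.60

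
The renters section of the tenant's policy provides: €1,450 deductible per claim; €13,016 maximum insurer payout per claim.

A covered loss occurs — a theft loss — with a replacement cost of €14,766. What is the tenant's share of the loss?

Subtract the deductible: €14,766 − €1,450 = €13,316.
The €13,016 per-incident cap binds; insurer pays €13,016.
Tenant's share is the uncovered remainder: €14,766 − €13,016 = €1,750.

€1,750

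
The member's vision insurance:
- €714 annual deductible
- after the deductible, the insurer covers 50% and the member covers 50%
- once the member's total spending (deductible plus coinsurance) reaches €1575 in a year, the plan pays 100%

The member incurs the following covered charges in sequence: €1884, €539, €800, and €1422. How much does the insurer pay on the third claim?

Claim 1 — €1884: €714 finishes the deductible; €1170 goes to coinsurance; coinsurance €1170 × 50% = €585. Cost to member: €1299. OOP to date €1299. Plan pays €1884 − €1299 = €585.
Claim 2 — €539: deductible met; 50% of €539 = €269.50. Member owes €269.50 (running OOP €1568.50). Insurer: €539 − €269.50 = €269.50.
Claim 3 — €800: deductible met; 50% of €800 = €400. That would push OOP to €1968.50, over the €1575 cap, so member pays €1575 − €1568.50 = €6.50. Insurer: €800 − €6.50 = €793.50.

€793.50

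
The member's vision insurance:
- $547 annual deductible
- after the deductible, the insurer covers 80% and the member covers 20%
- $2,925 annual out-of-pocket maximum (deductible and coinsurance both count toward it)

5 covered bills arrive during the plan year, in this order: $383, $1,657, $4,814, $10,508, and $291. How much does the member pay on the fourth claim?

Bill 1, $383: entire amount goes to the deductible. Member pays $383; OOP now $383.
Bill 2, $1,657: deductible takes $164, $1,493 remains; 20% of $1,493 = $298.60. Member owes $462.60 (running OOP $845.60).
Bill 3, $4,814: deductible already satisfied, so member's share is 20% × $4,814 = $962.80. Member pays $962.80; OOP now $1,808.40.
Bill 4, $10,508: deductible met; 20% of $10,508 = $2,101.60. OOP would hit $3,910 > $2,925, so the cap limits the member to $2,925 − $1,808.40 = $1,116.60.

$1,116.60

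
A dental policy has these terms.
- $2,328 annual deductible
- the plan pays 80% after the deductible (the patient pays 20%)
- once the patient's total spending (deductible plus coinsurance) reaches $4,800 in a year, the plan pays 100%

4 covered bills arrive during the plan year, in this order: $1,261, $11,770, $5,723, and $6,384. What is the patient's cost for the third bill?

Claim 1 ($1,261): fully absorbed by the deductible. Patient pays $1,261; OOP now $1,261.
Claim 2 ($11,770): deductible takes $1,067, $10,703 remains; 20% of $10,703 = $2,140.60. Patient pays $3,207.60; OOP now $4,468.60.
Claim 3 ($5,723): deductible already satisfied, so patient's share is 20% × $5,723 = $1,144.60. Adding that to $4,468.60 gives $5,613.20, past the $4,800 cap; patient pays only $4,800 − $4,468.60 = $331.40.

$331.40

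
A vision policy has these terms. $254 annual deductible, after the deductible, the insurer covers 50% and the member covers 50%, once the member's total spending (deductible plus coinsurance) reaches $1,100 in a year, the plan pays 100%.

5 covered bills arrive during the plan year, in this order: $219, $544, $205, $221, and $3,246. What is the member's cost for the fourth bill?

$110.50

Claim 1 — $219: fully absorbed by the deductible. Member pays $219; OOP now $219.
Claim 2 — $544: deductible takes $35, $509 remains; member's 50% is $254.50. Member pays $289.50; OOP now $508.50.
Claim 3 — $205: 50% coinsurance on $205 = $102.50. Member owes $102.50 (running OOP $611).
Claim 4 — $221: deductible met; 50% of $221 = $110.50. Member pays $110.50; OOP now $721.50.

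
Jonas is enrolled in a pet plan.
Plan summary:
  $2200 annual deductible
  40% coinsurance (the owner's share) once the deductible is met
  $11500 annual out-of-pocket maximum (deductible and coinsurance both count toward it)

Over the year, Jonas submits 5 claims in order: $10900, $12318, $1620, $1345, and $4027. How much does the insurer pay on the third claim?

$972

Bill 1, $10900: deductible takes $2200, $8700 remains; coinsurance $8700 × 40% = $3480. Owner pays $5680; OOP now $5680. Insurer: $10900 − $5680 = $5220.
Bill 2, $12318: deductible met; 40% of $12318 = $4927.20. Owner owes $4927.20 (running OOP $10607.20). Plan pays $12318 − $4927.20 = $7390.80.
Bill 3, $1620: 40% coinsurance on $1620 = $648. Owner owes $648 (running OOP $11255.20). Insurer: $1620 − $648 = $972.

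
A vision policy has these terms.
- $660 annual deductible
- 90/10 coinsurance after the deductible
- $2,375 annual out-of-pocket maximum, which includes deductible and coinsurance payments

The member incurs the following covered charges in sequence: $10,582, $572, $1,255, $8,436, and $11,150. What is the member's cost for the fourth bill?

Bill 1, $10,582: $660 to deductible, leaving $9,922; coinsurance $9,922 × 10% = $992.20. Member pays $1,652.20; OOP now $1,652.20.
Bill 2, $572: deductible met; 10% of $572 = $57.20. Cost to member: $57.20. OOP to date $1,709.40.
Bill 3, $1,255: deductible met; 10% of $1,255 = $125.50. Member owes $125.50 (running OOP $1,834.90).
Bill 4, $8,436: deductible already satisfied, so member's share is 10% × $8,436 = $843.60. Adding that to $1,834.90 gives $2,678.50, past the $2,375 cap; member pays only $2,375 − $1,834.90 = $540.10.

$540.10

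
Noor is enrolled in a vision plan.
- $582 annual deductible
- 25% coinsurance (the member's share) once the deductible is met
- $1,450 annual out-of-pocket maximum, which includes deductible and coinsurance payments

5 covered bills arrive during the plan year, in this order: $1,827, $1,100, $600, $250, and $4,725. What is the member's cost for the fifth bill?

Bill 1, $1,827: $582 finishes the deductible; $1,245 goes to coinsurance; member's 25% is $311.25. Cost to member: $893.25. OOP to date $893.25.
Bill 2, $1,100: deductible met; 25% of $1,100 = $275. Member pays $275; OOP now $1,168.25.
Bill 3, $600: deductible met; 25% of $600 = $150. Member owes $150 (running OOP $1,318.25).
Bill 4, $250: deductible met; 25% of $250 = $62.50. Member owes $62.50 (running OOP $1,380.75).
Bill 5, $4,725: 25% coinsurance on $4,725 = $1,181.25. That would push OOP to $2,562, over the $1,450 cap, so member pays $1,450 − $1,380.75 = $69.25.

$69.25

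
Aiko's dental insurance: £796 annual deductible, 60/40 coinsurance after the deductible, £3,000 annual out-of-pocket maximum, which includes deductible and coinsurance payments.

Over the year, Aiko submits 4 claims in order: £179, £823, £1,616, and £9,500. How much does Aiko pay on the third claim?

Claim 1 — £179: all of it applies to the deductible. Patient pays £179; OOP now £179.
Claim 2 — £823: £617 to deductible, leaving £206; coinsurance £206 × 40% = £82.40. Cost to patient: £699.40. OOP to date £878.40.
Claim 3 — £1,616: 40% coinsurance on £1,616 = £646.40. Patient pays £646.40; OOP now £1,524.80.

£646.40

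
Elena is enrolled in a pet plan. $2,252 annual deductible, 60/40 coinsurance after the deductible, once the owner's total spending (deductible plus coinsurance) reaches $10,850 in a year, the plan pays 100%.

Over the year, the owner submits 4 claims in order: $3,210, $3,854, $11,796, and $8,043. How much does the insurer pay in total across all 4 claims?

Claim 1 — $3,210: $2,252 finishes the deductible; $958 goes to coinsurance; coinsurance $958 × 40% = $383.20. Owner pays $2,635.20; OOP now $2,635.20. Plan pays $3,210 − $2,635.20 = $574.80.
Claim 2 — $3,854: deductible already satisfied, so owner's share is 40% × $3,854 = $1,541.60. Owner owes $1,541.60 (running OOP $4,176.80). Plan pays $3,854 − $1,541.60 = $2,312.40.
Claim 3 — $11,796: 40% coinsurance on $11,796 = $4,718.40. Owner pays $4,718.40; OOP now $8,895.20. Insurer: $11,796 − $4,718.40 = $7,077.60.
Claim 4 — $8,043: 40% coinsurance on $8,043 = $3,217.20. OOP would hit $12,112.40 > $10,850, so the cap limits the owner to $10,850 − $8,895.20 = $1,954.80. Insurer: $8,043 − $1,954.80 = $6,088.20.
Insurer total = bills − owner's total = $26,903 − $10,850 = $16,053.

$16,053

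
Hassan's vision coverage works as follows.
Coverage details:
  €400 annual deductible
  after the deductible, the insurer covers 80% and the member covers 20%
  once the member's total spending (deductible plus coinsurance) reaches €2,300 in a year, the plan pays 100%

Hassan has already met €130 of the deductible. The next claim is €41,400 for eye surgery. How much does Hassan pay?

Remaining deductible: €400 − €130 = €270.
The remaining €41,130 (= €41,400 − €270) moves to coinsurance.
Coinsurance: €41,130 × 20% = €8,226.
Member responsibility before any cap: €270 + €8,226 = €8,496.
That would bring total out-of-pocket to €8,626, past the €2,300 cap. The member is capped at €2,300 − €130 = €2,170 on this claim.

€2,170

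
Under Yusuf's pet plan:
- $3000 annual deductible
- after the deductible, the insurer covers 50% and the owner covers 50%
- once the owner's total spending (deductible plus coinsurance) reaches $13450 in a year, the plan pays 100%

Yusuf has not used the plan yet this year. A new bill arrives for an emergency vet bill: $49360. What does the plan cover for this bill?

Deductible not yet touched, so the first $3000 of the bill goes to the deductible.
That leaves $49360 − $3000 = $46360 for coinsurance.
Owner's 50% share of $46360 is $23180.
That puts the owner's cost at $3000 + $23180 = $26180 before any cap.
Adding $26180 to the $0 already spent would give $26180, which exceeds the $13450 cap; the owner pays just $13450 − $0 = $13450.
The plan picks up $49360 − $13450 = $35910.

$35910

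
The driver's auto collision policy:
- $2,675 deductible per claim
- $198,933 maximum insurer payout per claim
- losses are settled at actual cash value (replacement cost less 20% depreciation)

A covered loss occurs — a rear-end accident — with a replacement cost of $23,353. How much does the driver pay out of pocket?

Depreciate 20%: the covered value is $23,353 × 0.8 = $18,682.40.
Less the $2,675 deductible: $18,682.40 − $2,675 = $16,007.40.
$16,007.40 ≤ $198,933, so the limit doesn't bind; insurer pays $16,007.40.
Driver's share is the uncovered remainder: $23,353 − $16,007.40 = $7,345.60.

$7,345.60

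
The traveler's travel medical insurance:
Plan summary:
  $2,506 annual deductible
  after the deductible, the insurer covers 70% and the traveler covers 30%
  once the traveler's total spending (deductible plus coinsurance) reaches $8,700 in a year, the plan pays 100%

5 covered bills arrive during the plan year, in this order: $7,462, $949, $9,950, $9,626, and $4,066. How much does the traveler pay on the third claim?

$2,985

#1 ($7,462): deductible takes $2,506, $4,956 remains; 30% of $4,956 = $1,486.80. Traveler pays $3,992.80; OOP now $3,992.80.
#2 ($949): deductible already satisfied, so traveler's share is 30% × $949 = $284.70. Cost to traveler: $284.70. OOP to date $4,277.50.
#3 ($9,950): deductible met; 30% of $9,950 = $2,985. Cost to traveler: $2,985. OOP to date $7,262.50.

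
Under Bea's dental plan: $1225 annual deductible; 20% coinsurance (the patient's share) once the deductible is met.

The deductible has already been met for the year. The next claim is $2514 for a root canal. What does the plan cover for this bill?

The deductible is already satisfied, so the full bill goes to coinsurance.
Patient's 20% share of $2514 is $502.80.
The plan picks up $2514 − $502.80 = $2011.20.

$2011.20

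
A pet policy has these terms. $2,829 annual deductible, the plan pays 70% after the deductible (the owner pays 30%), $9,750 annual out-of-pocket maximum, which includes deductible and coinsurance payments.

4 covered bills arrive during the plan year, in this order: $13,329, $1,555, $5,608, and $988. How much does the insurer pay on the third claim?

$3,925.60

Claim 1 ($13,329): $2,829 to deductible, leaving $10,500; owner's 30% is $3,150. Owner pays $5,979; OOP now $5,979. Insurer: $13,329 − $5,979 = $7,350.
Claim 2 ($1,555): 30% coinsurance on $1,555 = $466.50. Owner owes $466.50 (running OOP $6,445.50). Plan pays $1,555 − $466.50 = $1,088.50.
Claim 3 ($5,608): deductible met; 30% of $5,608 = $1,682.40. Owner owes $1,682.40 (running OOP $8,127.90). Plan pays $5,608 − $1,682.40 = $3,925.60.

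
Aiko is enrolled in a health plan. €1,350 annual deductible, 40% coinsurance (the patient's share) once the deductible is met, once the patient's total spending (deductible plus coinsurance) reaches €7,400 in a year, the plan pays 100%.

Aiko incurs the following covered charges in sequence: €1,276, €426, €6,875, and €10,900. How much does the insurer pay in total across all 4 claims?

Claim 1 (€1,276): entire amount goes to the deductible. Cost to patient: €1,276. OOP to date €1,276. Plan pays €1,276 − €1,276 = €0.
Claim 2 (€426): €74 finishes the deductible; €352 goes to coinsurance; 40% of €352 = €140.80. Cost to patient: €214.80. OOP to date €1,490.80. Plan pays €426 − €214.80 = €211.20.
Claim 3 (€6,875): 40% coinsurance on €6,875 = €2,750. Patient pays €2,750; OOP now €4,240.80. Plan pays €6,875 − €2,750 = €4,125.
Claim 4 (€10,900): deductible met; 40% of €10,900 = €4,360. Adding that to €4,240.80 gives €8,600.80, past the €7,400 cap; patient pays only €7,400 − €4,240.80 = €3,159.20. Plan pays €10,900 − €3,159.20 = €7,740.80.
Insurer total = bills − patient's total = €19,477 − €7,400 = €12,077.

€12,077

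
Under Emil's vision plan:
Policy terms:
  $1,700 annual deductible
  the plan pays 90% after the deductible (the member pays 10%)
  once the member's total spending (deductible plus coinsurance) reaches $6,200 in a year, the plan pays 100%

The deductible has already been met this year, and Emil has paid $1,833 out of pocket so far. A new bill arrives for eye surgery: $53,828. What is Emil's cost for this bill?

$4,367

The deductible is already satisfied, so the full bill goes to coinsurance.
Coinsurance: $53,828 × 10% = $5,382.80.
Adding $5,382.80 to the $1,833 already spent would give $7,215.80, which exceeds the $6,200 cap; the member pays just $6,200 − $1,833 = $4,367.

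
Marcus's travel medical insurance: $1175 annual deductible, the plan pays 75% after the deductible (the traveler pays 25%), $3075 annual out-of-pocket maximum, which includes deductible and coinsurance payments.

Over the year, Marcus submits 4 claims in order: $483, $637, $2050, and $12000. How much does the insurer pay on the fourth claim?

$10598.75

Claim 1 ($483): entire amount goes to the deductible. Traveler owes $483 (running OOP $483). Plan pays $483 − $483 = $0.
Claim 2 ($637): all of it applies to the deductible. Cost to traveler: $637. OOP to date $1120. Plan pays $637 − $637 = $0.
Claim 3 ($2050): $55 to deductible, leaving $1995; traveler's 25% is $498.75. Traveler pays $553.75; OOP now $1673.75. Plan pays $2050 − $553.75 = $1496.25.
Claim 4 ($12000): deductible met; 25% of $12000 = $3000. That would push OOP to $4673.75, over the $3075 cap, so traveler pays $3075 − $1673.75 = $1401.25. Insurer: $12000 − $1401.25 = $10598.75.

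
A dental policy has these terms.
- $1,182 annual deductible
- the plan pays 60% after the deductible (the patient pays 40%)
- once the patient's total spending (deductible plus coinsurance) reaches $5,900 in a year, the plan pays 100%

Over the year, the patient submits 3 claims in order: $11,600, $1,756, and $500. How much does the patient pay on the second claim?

$550.80

Claim 1 ($11,600): $1,182 to deductible, leaving $10,418; coinsurance $10,418 × 40% = $4,167.20. Patient owes $5,349.20 (running OOP $5,349.20).
Claim 2 ($1,756): deductible met; 40% of $1,756 = $702.40. That would push OOP to $6,051.60, over the $5,900 cap, so patient pays $5,900 − $5,349.20 = $550.80.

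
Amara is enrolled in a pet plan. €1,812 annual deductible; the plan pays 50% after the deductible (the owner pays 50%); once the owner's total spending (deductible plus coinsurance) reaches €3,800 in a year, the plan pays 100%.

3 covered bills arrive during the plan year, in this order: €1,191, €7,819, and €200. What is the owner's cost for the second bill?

€2,609

#1 (€1,191): entire amount goes to the deductible. Cost to owner: €1,191. OOP to date €1,191.
#2 (€7,819): €621 finishes the deductible; €7,198 goes to coinsurance; 50% of €7,198 = €3,599. Claim cost before the cap: €621 + €3,599 = €4,220. OOP would hit €5,411 > €3,800, so the cap limits the owner to €3,800 − €1,191 = €2,609.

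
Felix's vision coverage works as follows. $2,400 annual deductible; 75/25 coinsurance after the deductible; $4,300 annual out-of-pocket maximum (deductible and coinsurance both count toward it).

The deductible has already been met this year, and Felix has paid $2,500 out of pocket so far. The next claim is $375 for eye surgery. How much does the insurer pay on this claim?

With the deductible met, the entire $375 is subject to coinsurance.
Coinsurance: $375 × 25% = $93.75.
Year-to-date out-of-pocket becomes $2,500 + $93.75 = $2,593.75, still under the $4,300 maximum, so no cap applies.
The insurer covers the remainder: $375 − $93.75 = $281.25.

$281.25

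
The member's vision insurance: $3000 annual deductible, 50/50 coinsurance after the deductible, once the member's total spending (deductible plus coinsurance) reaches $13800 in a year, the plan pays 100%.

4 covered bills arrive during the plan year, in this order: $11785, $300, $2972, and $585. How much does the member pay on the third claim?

Claim 1 — $11785: deductible takes $3000, $8785 remains; coinsurance $8785 × 50% = $4392.50. Cost to member: $7392.50. OOP to date $7392.50.
Claim 2 — $300: deductible met; 50% of $300 = $150. Member owes $150 (running OOP $7542.50).
Claim 3 — $2972: deductible already satisfied, so member's share is 50% × $2972 = $1486. Member pays $1486; OOP now $9028.50.

$1486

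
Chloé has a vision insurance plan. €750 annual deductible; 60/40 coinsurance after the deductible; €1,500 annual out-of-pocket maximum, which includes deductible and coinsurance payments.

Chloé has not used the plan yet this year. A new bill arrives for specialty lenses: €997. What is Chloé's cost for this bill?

The full €750 deductible is still open; €750 of this bill applies to it.
After the €750 deductible portion, €997 − €750 = €247 is subject to coinsurance.
Coinsurance: €247 × 40% = €98.80.
That puts the member's cost at €750 + €98.80 = €848.80 before any cap.
Year-to-date out-of-pocket becomes €0 + €848.80 = €848.80, still under the €1,500 maximum, so no cap applies.

€848.80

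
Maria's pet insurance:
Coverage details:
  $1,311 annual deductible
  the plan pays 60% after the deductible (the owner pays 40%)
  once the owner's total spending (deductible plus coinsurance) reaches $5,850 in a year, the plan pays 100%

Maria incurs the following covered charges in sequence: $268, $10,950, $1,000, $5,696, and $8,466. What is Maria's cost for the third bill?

Bill 1, $268: fully absorbed by the deductible. Owner pays $268; OOP now $268.
Bill 2, $10,950: $1,043 finishes the deductible; $9,907 goes to coinsurance; 40% of $9,907 = $3,962.80. Cost to owner: $5,005.80. OOP to date $5,273.80.
Bill 3, $1,000: deductible met; 40% of $1,000 = $400. Owner pays $400; OOP now $5,673.80.

$400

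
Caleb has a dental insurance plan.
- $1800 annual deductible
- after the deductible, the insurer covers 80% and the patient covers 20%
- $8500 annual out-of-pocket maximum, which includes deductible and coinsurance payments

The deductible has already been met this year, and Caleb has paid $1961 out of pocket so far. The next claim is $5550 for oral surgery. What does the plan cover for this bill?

With the deductible met, the entire $5550 is subject to coinsurance.
Coinsurance: $5550 × 20% = $1110.
Year-to-date out-of-pocket becomes $1961 + $1110 = $3071, still under the $8500 maximum, so no cap applies.
The insurer covers the remainder: $5550 − $1110 = $4440.

$4440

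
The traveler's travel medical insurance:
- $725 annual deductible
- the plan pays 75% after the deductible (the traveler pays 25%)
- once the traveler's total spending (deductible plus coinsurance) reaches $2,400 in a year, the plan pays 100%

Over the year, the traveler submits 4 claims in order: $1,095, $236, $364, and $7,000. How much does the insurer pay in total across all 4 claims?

$6,295

Claim 1 — $1,095: $725 to deductible, leaving $370; coinsurance $370 × 25% = $92.50. Traveler owes $817.50 (running OOP $817.50). Plan pays $1,095 − $817.50 = $277.50.
Claim 2 — $236: deductible already satisfied, so traveler's share is 25% × $236 = $59. Traveler pays $59; OOP now $876.50. Insurer: $236 − $59 = $177.
Claim 3 — $364: deductible met; 25% of $364 = $91. Traveler owes $91 (running OOP $967.50). Plan pays $364 − $91 = $273.
Claim 4 — $7,000: 25% coinsurance on $7,000 = $1,750. That would push OOP to $2,717.50, over the $2,400 cap, so traveler pays $2,400 − $967.50 = $1,432.50. Plan pays $7,000 − $1,432.50 = $5,567.50.
Insurer total: $277.50 + $177 + $273 + $5,567.50 = $6,295.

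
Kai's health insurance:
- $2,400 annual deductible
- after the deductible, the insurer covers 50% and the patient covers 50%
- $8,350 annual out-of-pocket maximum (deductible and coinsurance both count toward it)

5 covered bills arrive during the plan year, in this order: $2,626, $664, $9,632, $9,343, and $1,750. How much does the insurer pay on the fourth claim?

$8,654

Bill 1, $2,626: $2,400 to deductible, leaving $226; 50% of $226 = $113. Patient pays $2,513; OOP now $2,513. Insurer: $2,626 − $2,513 = $113.
Bill 2, $664: deductible met; 50% of $664 = $332. Patient owes $332 (running OOP $2,845). Plan pays $664 − $332 = $332.
Bill 3, $9,632: deductible already satisfied, so patient's share is 50% × $9,632 = $4,816. Patient pays $4,816; OOP now $7,661. Insurer: $9,632 − $4,816 = $4,816.
Bill 4, $9,343: deductible already satisfied, so patient's share is 50% × $9,343 = $4,671.50. OOP would hit $12,332.50 > $8,350, so the cap limits the patient to $8,350 − $7,661 = $689. Plan pays $9,343 − $689 = $8,654.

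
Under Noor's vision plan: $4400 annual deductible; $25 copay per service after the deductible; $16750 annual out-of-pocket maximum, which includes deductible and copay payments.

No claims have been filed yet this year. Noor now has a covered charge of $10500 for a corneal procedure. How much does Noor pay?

The full $4400 deductible is still open; $4400 of this bill applies to it.
After the $4400 deductible portion, $10500 − $4400 = $6100 is subject to the copay.
Copay on this service: $25.
So the member owes $4400 + $25 = $4425 before any cap.
Cumulative spending $0 + $4425 = $4425 stays under the $16750 maximum.

$4425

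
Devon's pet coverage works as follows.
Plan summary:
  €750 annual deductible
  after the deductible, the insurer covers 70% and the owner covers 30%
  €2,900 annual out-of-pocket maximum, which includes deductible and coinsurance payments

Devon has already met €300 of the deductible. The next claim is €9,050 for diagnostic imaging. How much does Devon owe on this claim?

€2,600

Deductible still to meet: €750 − €300 = €450.
After the €450 deductible portion, €9,050 − €450 = €8,600 is subject to coinsurance.
Coinsurance: €8,600 × 30% = €2,580.
Owner responsibility before any cap: €450 + €2,580 = €3,030.
Adding €3,030 to the €300 already spent would give €3,330, which exceeds the €2,900 cap; the owner pays just €2,900 − €300 = €2,600.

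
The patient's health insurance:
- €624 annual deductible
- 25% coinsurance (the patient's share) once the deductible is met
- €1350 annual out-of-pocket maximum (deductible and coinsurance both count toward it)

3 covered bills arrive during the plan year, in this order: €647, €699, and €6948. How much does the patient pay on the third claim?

€545.50

#1 (€647): deductible takes €624, €23 remains; coinsurance €23 × 25% = €5.75. Patient pays €629.75; OOP now €629.75.
#2 (€699): deductible already satisfied, so patient's share is 25% × €699 = €174.75. Patient pays €174.75; OOP now €804.50.
#3 (€6948): deductible met; 25% of €6948 = €1737. OOP would hit €2541.50 > €1350, so the cap limits the patient to €1350 − €804.50 = €545.50.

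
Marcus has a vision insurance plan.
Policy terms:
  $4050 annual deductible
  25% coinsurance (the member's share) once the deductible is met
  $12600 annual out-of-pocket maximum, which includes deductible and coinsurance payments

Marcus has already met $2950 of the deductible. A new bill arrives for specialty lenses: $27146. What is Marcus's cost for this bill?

Deductible still to meet: $4050 − $2950 = $1100.
The remaining $26046 (= $27146 − $1100) moves to coinsurance.
Member's 25% share of $26046 is $6511.50.
That puts the member's cost at $1100 + $6511.50 = $7611.50 before any cap.
Year-to-date out-of-pocket becomes $2950 + $7611.50 = $10561.50, still under the $12600 maximum, so no cap applies.

$7611.50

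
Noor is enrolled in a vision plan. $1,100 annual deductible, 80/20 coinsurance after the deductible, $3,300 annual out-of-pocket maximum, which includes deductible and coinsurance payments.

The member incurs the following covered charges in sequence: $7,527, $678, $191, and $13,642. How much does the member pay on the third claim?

#1 ($7,527): deductible takes $1,100, $6,427 remains; member's 20% is $1,285.40. Member pays $2,385.40; OOP now $2,385.40.
#2 ($678): 20% coinsurance on $678 = $135.60. Cost to member: $135.60. OOP to date $2,521.
#3 ($191): 20% coinsurance on $191 = $38.20. Member pays $38.20; OOP now $2,559.20.

$38.20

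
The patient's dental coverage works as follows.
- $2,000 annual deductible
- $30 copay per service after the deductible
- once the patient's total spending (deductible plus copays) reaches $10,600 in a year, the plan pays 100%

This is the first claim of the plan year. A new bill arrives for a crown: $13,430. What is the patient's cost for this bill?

$2,030

Deductible not yet touched, so the first $2,000 of the bill goes to the deductible.
That leaves $13,430 − $2,000 = $11,430 for the copay.
Copay on this service: $30.
So the patient owes $2,000 + $30 = $2,030 before any cap.
Cumulative spending $0 + $2,030 = $2,030 stays under the $10,600 maximum.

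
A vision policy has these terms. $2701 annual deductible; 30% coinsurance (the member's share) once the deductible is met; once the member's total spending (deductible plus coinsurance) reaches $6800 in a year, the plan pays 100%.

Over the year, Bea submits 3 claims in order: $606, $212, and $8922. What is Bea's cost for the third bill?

$3994.70

#1 ($606): entire amount goes to the deductible. Cost to member: $606. OOP to date $606.
#2 ($212): fully absorbed by the deductible. Member owes $212 (running OOP $818).
#3 ($8922): deductible takes $1883, $7039 remains; 30% of $7039 = $2111.70. Cost to member: $3994.70. OOP to date $4812.70.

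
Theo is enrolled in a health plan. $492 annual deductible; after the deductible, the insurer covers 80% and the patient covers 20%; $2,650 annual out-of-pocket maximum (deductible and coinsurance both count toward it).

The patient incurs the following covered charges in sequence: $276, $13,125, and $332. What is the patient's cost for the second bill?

Claim 1 — $276: all of it applies to the deductible. Patient pays $276; OOP now $276.
Claim 2 — $13,125: $216 finishes the deductible; $12,909 goes to coinsurance; patient's 20% is $2,581.80. Together that's $216 + $2,581.80 = $2,797.80. Adding that to $276 gives $3,073.80, past the $2,650 cap; patient pays only $2,650 − $276 = $2,374.

$2,374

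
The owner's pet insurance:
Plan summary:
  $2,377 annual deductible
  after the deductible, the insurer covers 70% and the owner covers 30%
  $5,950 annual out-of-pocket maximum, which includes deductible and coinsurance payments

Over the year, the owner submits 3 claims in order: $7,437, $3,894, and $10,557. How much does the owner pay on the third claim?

$886.80

Bill 1, $7,437: $2,377 to deductible, leaving $5,060; 30% of $5,060 = $1,518. Cost to owner: $3,895. OOP to date $3,895.
Bill 2, $3,894: 30% coinsurance on $3,894 = $1,168.20. Owner pays $1,168.20; OOP now $5,063.20.
Bill 3, $10,557: deductible met; 30% of $10,557 = $3,167.10. OOP would hit $8,230.30 > $5,950, so the cap limits the owner to $5,950 − $5,063.20 = $886.80.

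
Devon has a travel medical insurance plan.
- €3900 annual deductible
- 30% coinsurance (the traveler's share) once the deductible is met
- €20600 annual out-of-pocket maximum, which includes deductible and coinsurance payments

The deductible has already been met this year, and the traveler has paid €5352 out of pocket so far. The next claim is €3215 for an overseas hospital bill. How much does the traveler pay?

€964.50

The deductible is already satisfied, so the full bill goes to coinsurance.
Coinsurance: €3215 × 30% = €964.50.
Total out-of-pocket so far would be €5352 + €964.50 = €6316.50, below the €20600 cap — no reduction.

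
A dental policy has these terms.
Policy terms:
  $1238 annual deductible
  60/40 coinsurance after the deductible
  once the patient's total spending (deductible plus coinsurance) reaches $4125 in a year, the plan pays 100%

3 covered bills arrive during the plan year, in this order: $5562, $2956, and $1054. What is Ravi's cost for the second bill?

Bill 1, $5562: $1238 finishes the deductible; $4324 goes to coinsurance; coinsurance $4324 × 40% = $1729.60. Patient pays $2967.60; OOP now $2967.60.
Bill 2, $2956: 40% coinsurance on $2956 = $1182.40. That would push OOP to $4150, over the $4125 cap, so patient pays $4125 − $2967.60 = $1157.40.

$1157.40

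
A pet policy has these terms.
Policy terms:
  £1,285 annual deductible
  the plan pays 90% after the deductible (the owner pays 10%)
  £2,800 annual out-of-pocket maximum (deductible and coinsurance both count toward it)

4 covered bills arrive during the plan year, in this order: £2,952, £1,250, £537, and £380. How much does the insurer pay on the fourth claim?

£342

Claim 1 (£2,952): £1,285 to deductible, leaving £1,667; 10% of £1,667 = £166.70. Owner pays £1,451.70; OOP now £1,451.70. Plan pays £2,952 − £1,451.70 = £1,500.30.
Claim 2 (£1,250): deductible already satisfied, so owner's share is 10% × £1,250 = £125. Cost to owner: £125. OOP to date £1,576.70. Plan pays £1,250 − £125 = £1,125.
Claim 3 (£537): 10% coinsurance on £537 = £53.70. Cost to owner: £53.70. OOP to date £1,630.40. Insurer: £537 − £53.70 = £483.30.
Claim 4 (£380): 10% coinsurance on £380 = £38. Owner owes £38 (running OOP £1,668.40). Plan pays £380 − £38 = £342.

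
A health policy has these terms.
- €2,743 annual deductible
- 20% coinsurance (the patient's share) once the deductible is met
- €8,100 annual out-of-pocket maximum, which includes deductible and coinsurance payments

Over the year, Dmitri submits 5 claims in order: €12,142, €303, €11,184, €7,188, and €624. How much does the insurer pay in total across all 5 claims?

#1 (€12,142): €2,743 to deductible, leaving €9,399; coinsurance €9,399 × 20% = €1,879.80. Patient owes €4,622.80 (running OOP €4,622.80). Plan pays €12,142 − €4,622.80 = €7,519.20.
#2 (€303): deductible already satisfied, so patient's share is 20% × €303 = €60.60. Cost to patient: €60.60. OOP to date €4,683.40. Insurer: €303 − €60.60 = €242.40.
#3 (€11,184): deductible already satisfied, so patient's share is 20% × €11,184 = €2,236.80. Patient pays €2,236.80; OOP now €6,920.20. Insurer: €11,184 − €2,236.80 = €8,947.20.
#4 (€7,188): deductible met; 20% of €7,188 = €1,437.60. Adding that to €6,920.20 gives €8,357.80, past the €8,100 cap; patient pays only €8,100 − €6,920.20 = €1,179.80. Plan pays €7,188 − €1,179.80 = €6,008.20.
#5 (€624): deductible met; 20% of €624 = €124.80. That would push OOP to €8,224.80, over the €8,100 cap, so patient pays €8,100 − €8,100 = €0. Insurer: €624 − €0 = €624.
Insurer total: €7,519.20 + €242.40 + €8,947.20 + €6,008.20 + €624 = €23,341.

€23,341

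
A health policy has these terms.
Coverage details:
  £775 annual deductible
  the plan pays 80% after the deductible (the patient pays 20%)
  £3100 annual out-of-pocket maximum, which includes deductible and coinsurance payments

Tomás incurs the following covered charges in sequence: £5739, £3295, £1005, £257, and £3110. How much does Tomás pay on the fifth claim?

£420.80

Claim 1 (£5739): deductible takes £775, £4964 remains; patient's 20% is £992.80. Patient owes £1767.80 (running OOP £1767.80).
Claim 2 (£3295): deductible met; 20% of £3295 = £659. Patient owes £659 (running OOP £2426.80).
Claim 3 (£1005): 20% coinsurance on £1005 = £201. Patient pays £201; OOP now £2627.80.
Claim 4 (£257): deductible met; 20% of £257 = £51.40. Patient owes £51.40 (running OOP £2679.20).
Claim 5 (£3110): deductible met; 20% of £3110 = £622. Adding that to £2679.20 gives £3301.20, past the £3100 cap; patient pays only £3100 − £2679.20 = £420.80.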